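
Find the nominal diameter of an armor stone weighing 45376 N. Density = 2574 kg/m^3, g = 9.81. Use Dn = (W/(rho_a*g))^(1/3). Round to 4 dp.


V = W / (rho_a * g)
V = 45376 / (2574 * 9.81)
V = 45376 / 25250.94
V = 1.797002 m^3
Dn = V^(1/3) = 1.797002^(1/3)
Dn = 1.2158 m

1.2158


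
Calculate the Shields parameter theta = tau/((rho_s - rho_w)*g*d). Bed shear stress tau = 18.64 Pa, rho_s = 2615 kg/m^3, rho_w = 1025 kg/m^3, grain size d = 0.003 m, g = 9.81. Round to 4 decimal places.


theta = tau / ((rho_s - rho_w) * g * d)
rho_s - rho_w = 2615 - 1025 = 1590
Denominator = 1590 * 9.81 * 0.003 = 46.793700
theta = 18.64 / 46.793700
theta = 0.3983

0.3983


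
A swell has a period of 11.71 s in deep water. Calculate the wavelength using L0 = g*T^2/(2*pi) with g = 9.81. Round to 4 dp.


L0 = g * T^2 / (2 * pi)
L0 = 9.81 * 11.71^2 / (2 * pi)
L0 = 9.81 * 137.1241 / 6.28319
L0 = 1345.1874 / 6.28319
L0 = 214.0932 m

214.0932


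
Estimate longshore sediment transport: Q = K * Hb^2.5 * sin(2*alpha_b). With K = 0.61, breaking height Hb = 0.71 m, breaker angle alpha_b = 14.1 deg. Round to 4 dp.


Q = K * Hb^2.5 * sin(2 * alpha_b)
Hb^2.5 = 0.71^2.5 = 0.424762
sin(2 * 14.1) = sin(28.2) = 0.472551
Q = 0.61 * 0.424762 * 0.472551
Q = 0.1224 m^3/s

0.1224


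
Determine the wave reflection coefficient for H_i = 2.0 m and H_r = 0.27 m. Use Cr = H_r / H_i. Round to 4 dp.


Cr = H_r / H_i
Cr = 0.27 / 2.0
Cr = 0.1350

0.1350


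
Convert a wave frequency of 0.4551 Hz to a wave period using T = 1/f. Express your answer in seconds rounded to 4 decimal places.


T = 1 / f
T = 1 / 0.4551
T = 2.1973 s

2.1973


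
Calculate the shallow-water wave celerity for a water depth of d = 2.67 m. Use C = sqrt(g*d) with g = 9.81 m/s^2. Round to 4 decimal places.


Using the shallow-water approximation:
C = sqrt(g * d) = sqrt(9.81 * 2.67)
C = sqrt(26.1927)
C = 5.1179 m/s

5.1179


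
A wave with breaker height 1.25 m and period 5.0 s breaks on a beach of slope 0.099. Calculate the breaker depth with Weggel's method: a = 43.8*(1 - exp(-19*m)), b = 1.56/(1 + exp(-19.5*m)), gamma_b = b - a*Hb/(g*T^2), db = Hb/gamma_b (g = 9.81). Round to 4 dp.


a = 43.8 * (1 - exp(-19 * m))
exp(-19 * 0.099) = exp(-1.8810) = 0.152438
a = 43.8 * (1 - 0.152438) = 37.123233
b = 1.56 / (1 + exp(-19.5 * m))
exp(-19.5 * 0.099) = exp(-1.9305) = 0.145076
b = 1.56 / (1 + 0.145076) = 1.362355
Hb / (g * T^2) = 1.25 / (9.81 * 5.0^2) = 1.25 / 245.2500 = 0.00509684
gamma_b = b - a * Hb/(g*T^2) = 1.362355 - 37.123233 * 0.00509684 = 1.173144
db = Hb / gamma_b = 1.25 / 1.173144
db = 1.0655 m

1.0655


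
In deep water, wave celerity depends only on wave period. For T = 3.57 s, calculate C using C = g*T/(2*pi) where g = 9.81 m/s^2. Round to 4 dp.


We use the deep-water celerity formula:
C = g * T / (2 * pi)
C = 9.81 * 3.57 / (2 * 3.14159...)
C = 35.021700 / 6.283185
C = 5.5739 m/s

5.5739


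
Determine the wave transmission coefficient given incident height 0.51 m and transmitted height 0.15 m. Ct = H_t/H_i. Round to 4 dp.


Ct = H_t / H_i
Ct = 0.15 / 0.51
Ct = 0.2941

0.2941


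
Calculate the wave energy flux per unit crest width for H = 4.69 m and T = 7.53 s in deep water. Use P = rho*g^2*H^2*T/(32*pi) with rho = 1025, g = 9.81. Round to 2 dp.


P = rho * g^2 * H^2 * T / (32 * pi)
P = 1025 * 9.81^2 * 4.69^2 * 7.53 / (32 * pi)
P = 1025 * 96.2361 * 21.9961 * 7.53 / 100.53096
P = 162518.46 W/m

162518.46


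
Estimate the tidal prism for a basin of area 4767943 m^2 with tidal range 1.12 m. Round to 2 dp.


Tidal prism = Area * Tidal range
P = 4767943 * 1.12
P = 5340096.16 m^3

5340096.16


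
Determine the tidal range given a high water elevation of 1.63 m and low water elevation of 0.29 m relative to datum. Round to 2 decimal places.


Tidal range = High water - Low water
Tidal range = 1.63 - (0.29)
Tidal range = 1.34 m

1.34


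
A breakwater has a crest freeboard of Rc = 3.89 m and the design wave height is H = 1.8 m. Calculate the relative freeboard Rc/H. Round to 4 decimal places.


Relative freeboard = Rc / H
= 3.89 / 1.8
= 2.1611

2.1611


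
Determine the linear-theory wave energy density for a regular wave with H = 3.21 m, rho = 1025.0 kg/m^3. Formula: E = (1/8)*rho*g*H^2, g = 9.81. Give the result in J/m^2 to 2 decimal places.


E = (1/8) * rho * g * H^2
E = (1/8) * 1025.0 * 9.81 * 3.21^2
E = 0.125 * 1025.0 * 9.81 * 10.3041
E = 12951.29 J/m^2

12951.29


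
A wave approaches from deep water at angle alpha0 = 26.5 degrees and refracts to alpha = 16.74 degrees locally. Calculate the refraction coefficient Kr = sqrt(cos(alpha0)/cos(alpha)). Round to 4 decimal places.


Kr = sqrt(cos(alpha0) / cos(alpha))
cos(26.5) = 0.894934
cos(16.74) = 0.957622
Kr = sqrt(0.894934 / 0.957622)
Kr = sqrt(0.934539)
Kr = 0.9667

0.9667


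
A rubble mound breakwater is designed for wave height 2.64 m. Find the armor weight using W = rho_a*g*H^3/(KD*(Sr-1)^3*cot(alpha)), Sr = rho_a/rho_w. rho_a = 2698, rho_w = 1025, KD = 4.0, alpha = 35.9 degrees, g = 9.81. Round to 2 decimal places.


Sr = rho_a / rho_w = 2698 / 1025 = 2.632195
(Sr - 1) = 1.632195
(Sr - 1)^3 = 4.348267
cot(35.9) = 1 / tan(35.9) = 1 / 0.723879 = 1.381446
Numerator = 2698 * 9.81 * 2.64^3 = 486993.0164
Denominator = 4.0 * 4.348267 * 1.381446 = 24.027582
W = 486993.0164 / 24.027582
W = 20268.08 N

20268.08


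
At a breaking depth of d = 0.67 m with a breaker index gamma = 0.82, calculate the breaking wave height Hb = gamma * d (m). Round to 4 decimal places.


Hb = gamma * d
Hb = 0.82 * 0.67
Hb = 0.5494 m

0.5494


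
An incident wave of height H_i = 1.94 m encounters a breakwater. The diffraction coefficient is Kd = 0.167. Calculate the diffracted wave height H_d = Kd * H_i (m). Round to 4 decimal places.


H_d = Kd * H_i
H_d = 0.167 * 1.94
H_d = 0.3240 m

0.3240


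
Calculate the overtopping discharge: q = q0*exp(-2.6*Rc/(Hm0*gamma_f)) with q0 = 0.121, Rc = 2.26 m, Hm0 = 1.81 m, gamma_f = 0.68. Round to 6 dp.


q = q0 * exp(-2.6 * Rc / (Hm0 * gamma_f))
Exponent = -2.6 * 2.26 / (1.81 * 0.68)
= -2.6 * 2.26 / 1.2308
= -4.774131
exp(-4.774131) = 0.008445
q = 0.121 * 0.008445
q = 0.001022 m^3/s/m

0.001022


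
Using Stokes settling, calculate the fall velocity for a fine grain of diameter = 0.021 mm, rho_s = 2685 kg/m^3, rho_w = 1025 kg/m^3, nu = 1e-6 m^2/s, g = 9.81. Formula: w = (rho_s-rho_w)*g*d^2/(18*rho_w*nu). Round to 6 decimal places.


w = (rho_s - rho_w) * g * d^2 / (18 * rho_w * nu)
d = 0.021 mm = 0.000021 m
rho_s - rho_w = 2685 - 1025 = 1660
Numerator = 1660 * 9.81 * (0.000021)^2 = 0.000007181509
Denominator = 18 * 1025 * 1e-6 = 0.018450
w = 0.000389 m/s

0.000389


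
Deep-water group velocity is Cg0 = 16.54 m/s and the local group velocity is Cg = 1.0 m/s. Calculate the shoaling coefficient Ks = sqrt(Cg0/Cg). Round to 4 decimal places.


Ks = sqrt(Cg0 / Cg)
Ks = sqrt(16.54 / 1.0)
Ks = sqrt(16.5400)
Ks = 4.0669

4.0669


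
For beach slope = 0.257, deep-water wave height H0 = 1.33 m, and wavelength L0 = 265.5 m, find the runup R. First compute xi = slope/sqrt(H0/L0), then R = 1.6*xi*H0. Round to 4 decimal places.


xi = slope / sqrt(H0/L0)
H0/L0 = 1.33/265.5 = 0.005009
sqrt(0.005009) = 0.070777
xi = 0.257 / 0.070777 = 3.631111
R = 1.6 * xi * H0 = 1.6 * 3.631111 * 1.33
R = 7.7270 m

7.7270


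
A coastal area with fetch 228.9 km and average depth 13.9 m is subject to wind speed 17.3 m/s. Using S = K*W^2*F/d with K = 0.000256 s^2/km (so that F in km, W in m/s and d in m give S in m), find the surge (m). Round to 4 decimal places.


S = K * W^2 * F / d
W^2 = 17.3^2 = 299.29
S = 0.000256 * 299.29 * 228.9 / 13.9
Numerator = 0.000256 * 299.29 * 228.9 = 17.537915
S = 17.537915 / 13.9 = 1.2617 m

1.2617


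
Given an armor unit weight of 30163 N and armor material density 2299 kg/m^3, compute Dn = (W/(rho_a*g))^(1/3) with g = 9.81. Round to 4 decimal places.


V = W / (rho_a * g)
V = 30163 / (2299 * 9.81)
V = 30163 / 22553.19
V = 1.337416 m^3
Dn = V^(1/3) = 1.337416^(1/3)
Dn = 1.1018 m

1.1018


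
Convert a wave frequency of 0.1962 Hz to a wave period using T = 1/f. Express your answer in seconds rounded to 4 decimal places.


T = 1 / f
T = 1 / 0.1962
T = 5.0968 s

5.0968


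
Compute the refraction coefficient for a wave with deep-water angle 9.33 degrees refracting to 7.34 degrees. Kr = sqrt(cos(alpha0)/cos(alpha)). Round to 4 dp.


Kr = sqrt(cos(alpha0) / cos(alpha))
cos(9.33) = 0.986771
cos(7.34) = 0.991805
Kr = sqrt(0.986771 / 0.991805)
Kr = sqrt(0.994924)
Kr = 0.9975

0.9975


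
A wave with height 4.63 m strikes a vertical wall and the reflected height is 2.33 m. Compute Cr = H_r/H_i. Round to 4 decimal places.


Cr = H_r / H_i
Cr = 2.33 / 4.63
Cr = 0.5032

0.5032


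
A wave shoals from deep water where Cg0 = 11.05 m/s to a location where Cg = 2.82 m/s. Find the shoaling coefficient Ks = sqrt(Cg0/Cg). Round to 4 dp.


Ks = sqrt(Cg0 / Cg)
Ks = sqrt(11.05 / 2.82)
Ks = sqrt(3.9184)
Ks = 1.9795

1.9795


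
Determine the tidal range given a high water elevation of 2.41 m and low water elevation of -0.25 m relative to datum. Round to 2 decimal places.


Tidal range = High water - Low water
Tidal range = 2.41 - (-0.25)
Tidal range = 2.66 m

2.66


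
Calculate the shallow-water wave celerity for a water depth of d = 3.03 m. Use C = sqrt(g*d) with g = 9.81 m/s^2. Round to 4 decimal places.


Using the shallow-water approximation:
C = sqrt(g * d) = sqrt(9.81 * 3.03)
C = sqrt(29.7243)
C = 5.4520 m/s

5.4520


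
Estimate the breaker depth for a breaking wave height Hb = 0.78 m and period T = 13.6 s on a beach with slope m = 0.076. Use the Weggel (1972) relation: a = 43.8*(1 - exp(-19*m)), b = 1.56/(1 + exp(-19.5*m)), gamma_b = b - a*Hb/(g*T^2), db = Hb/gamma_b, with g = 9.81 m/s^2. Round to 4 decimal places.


a = 43.8 * (1 - exp(-19 * m))
exp(-19 * 0.076) = exp(-1.4440) = 0.235982
a = 43.8 * (1 - 0.235982) = 33.463991
b = 1.56 / (1 + exp(-19.5 * m))
exp(-19.5 * 0.076) = exp(-1.4820) = 0.227183
b = 1.56 / (1 + 0.227183) = 1.271204
Hb / (g * T^2) = 0.78 / (9.81 * 13.6^2) = 0.78 / 1814.4576 = 0.00042988
gamma_b = b - a * Hb/(g*T^2) = 1.271204 - 33.463991 * 0.00042988 = 1.256819
db = Hb / gamma_b = 0.78 / 1.256819
db = 0.6206 m

0.6206


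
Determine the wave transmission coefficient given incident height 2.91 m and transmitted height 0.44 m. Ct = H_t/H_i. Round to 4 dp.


Ct = H_t / H_i
Ct = 0.44 / 2.91
Ct = 0.1512

0.1512


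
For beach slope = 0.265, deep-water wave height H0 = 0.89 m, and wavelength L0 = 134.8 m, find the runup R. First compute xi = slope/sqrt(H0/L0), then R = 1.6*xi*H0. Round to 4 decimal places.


xi = slope / sqrt(H0/L0)
H0/L0 = 0.89/134.8 = 0.006602
sqrt(0.006602) = 0.081255
xi = 0.265 / 0.081255 = 3.261338
R = 1.6 * xi * H0 = 1.6 * 3.261338 * 0.89
R = 4.6441 m

4.6441


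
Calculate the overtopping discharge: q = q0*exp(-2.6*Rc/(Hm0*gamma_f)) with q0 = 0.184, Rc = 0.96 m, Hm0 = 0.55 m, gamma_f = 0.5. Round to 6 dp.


q = q0 * exp(-2.6 * Rc / (Hm0 * gamma_f))
Exponent = -2.6 * 0.96 / (0.55 * 0.5)
= -2.6 * 0.96 / 0.2750
= -9.076364
exp(-9.076364) = 0.000114
q = 0.184 * 0.000114
q = 0.000021 m^3/s/m

0.000021


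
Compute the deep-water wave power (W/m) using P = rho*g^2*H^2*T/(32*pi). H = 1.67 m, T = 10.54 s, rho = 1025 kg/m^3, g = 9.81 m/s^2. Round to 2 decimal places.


P = rho * g^2 * H^2 * T / (32 * pi)
P = 1025 * 9.81^2 * 1.67^2 * 10.54 / (32 * pi)
P = 1025 * 96.2361 * 2.7889 * 10.54 / 100.53096
P = 28842.68 W/m

28842.68


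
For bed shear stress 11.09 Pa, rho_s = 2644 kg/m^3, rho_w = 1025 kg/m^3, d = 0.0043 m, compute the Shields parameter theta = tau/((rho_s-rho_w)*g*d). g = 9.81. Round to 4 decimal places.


theta = tau / ((rho_s - rho_w) * g * d)
rho_s - rho_w = 2644 - 1025 = 1619
Denominator = 1619 * 9.81 * 0.0043 = 68.294277
theta = 11.09 / 68.294277
theta = 0.1624

0.1624


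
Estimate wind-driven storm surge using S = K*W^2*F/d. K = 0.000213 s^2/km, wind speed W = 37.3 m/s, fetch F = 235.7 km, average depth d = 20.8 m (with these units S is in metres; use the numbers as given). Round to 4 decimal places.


S = K * W^2 * F / d
W^2 = 37.3^2 = 1391.29
S = 0.000213 * 1391.29 * 235.7 / 20.8
Numerator = 0.000213 * 1391.29 * 235.7 = 69.848462
S = 69.848462 / 20.8 = 3.3581 m

3.3581


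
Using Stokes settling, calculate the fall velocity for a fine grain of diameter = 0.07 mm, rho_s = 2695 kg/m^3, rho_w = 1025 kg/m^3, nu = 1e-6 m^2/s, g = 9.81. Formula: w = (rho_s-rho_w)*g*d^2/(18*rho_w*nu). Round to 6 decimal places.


w = (rho_s - rho_w) * g * d^2 / (18 * rho_w * nu)
d = 0.07 mm = 0.000070 m
rho_s - rho_w = 2695 - 1025 = 1670
Numerator = 1670 * 9.81 * (0.000070)^2 = 0.000080275230
Denominator = 18 * 1025 * 1e-6 = 0.018450
w = 0.004351 m/s

0.004351


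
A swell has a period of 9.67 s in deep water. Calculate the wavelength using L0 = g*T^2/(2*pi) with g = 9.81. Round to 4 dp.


L0 = g * T^2 / (2 * pi)
L0 = 9.81 * 9.67^2 / (2 * pi)
L0 = 9.81 * 93.5089 / 6.28319
L0 = 917.3223 / 6.28319
L0 = 145.9964 m

145.9964


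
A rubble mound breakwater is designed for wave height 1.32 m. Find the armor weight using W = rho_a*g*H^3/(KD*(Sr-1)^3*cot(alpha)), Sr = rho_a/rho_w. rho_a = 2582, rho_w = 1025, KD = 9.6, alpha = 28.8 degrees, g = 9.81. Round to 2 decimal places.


Sr = rho_a / rho_w = 2582 / 1025 = 2.519024
(Sr - 1) = 1.519024
(Sr - 1)^3 = 3.505050
cot(28.8) = 1 / tan(28.8) = 1 / 0.549755 = 1.818993
Numerator = 2582 * 9.81 * 1.32^3 = 58256.8555
Denominator = 9.6 * 3.505050 * 1.818993 = 61.206361
W = 58256.8555 / 61.206361
W = 951.81 N

951.81


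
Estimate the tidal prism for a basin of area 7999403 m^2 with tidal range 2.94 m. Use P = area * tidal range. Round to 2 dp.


Tidal prism = Area * Tidal range
P = 7999403 * 2.94
P = 23518244.82 m^3

23518244.82


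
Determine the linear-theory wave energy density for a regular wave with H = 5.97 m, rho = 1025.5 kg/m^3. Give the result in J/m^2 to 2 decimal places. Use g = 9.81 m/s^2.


E = (1/8) * rho * g * H^2
E = (1/8) * 1025.5 * 9.81 * 5.97^2
E = 0.125 * 1025.5 * 9.81 * 35.6409
E = 44819.12 J/m^2

44819.12


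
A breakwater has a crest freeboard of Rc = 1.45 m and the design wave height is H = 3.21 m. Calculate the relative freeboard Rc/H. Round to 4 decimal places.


Relative freeboard = Rc / H
= 1.45 / 3.21
= 0.4517

0.4517


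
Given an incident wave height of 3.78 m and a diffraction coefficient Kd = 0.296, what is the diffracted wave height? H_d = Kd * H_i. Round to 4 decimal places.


H_d = Kd * H_i
H_d = 0.296 * 3.78
H_d = 1.1189 m

1.1189


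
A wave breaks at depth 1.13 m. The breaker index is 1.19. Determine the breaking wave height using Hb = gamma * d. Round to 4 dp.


Hb = gamma * d
Hb = 1.19 * 1.13
Hb = 1.3447 m

1.3447


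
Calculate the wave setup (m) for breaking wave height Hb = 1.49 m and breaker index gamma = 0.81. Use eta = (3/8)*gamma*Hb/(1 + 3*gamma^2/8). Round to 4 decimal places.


eta = (3/8) * gamma * Hb / (1 + 3*gamma^2/8)
Numerator = (3/8) * 0.81 * 1.49 = 0.452588
Denominator = 1 + 3*0.81^2/8 = 1 + 0.246038 = 1.246038
eta = 0.452588 / 1.246038
eta = 0.3632 m

0.3632


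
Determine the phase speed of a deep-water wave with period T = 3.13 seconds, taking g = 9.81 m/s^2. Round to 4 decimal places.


We use the deep-water celerity formula:
C = g * T / (2 * pi)
C = 9.81 * 3.13 / (2 * 3.14159...)
C = 30.705300 / 6.283185
C = 4.8869 m/s

4.8869


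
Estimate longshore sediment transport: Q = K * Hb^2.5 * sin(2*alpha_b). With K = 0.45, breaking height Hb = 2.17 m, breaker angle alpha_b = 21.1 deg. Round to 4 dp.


Q = K * Hb^2.5 * sin(2 * alpha_b)
Hb^2.5 = 2.17^2.5 = 6.936643
sin(2 * 21.1) = sin(42.2) = 0.671721
Q = 0.45 * 6.936643 * 0.671721
Q = 2.0968 m^3/s

2.0968


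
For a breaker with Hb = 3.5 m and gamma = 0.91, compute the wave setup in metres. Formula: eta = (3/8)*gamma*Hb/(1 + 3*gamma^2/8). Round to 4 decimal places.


eta = (3/8) * gamma * Hb / (1 + 3*gamma^2/8)
Numerator = (3/8) * 0.91 * 3.5 = 1.194375
Denominator = 1 + 3*0.91^2/8 = 1 + 0.310538 = 1.310538
eta = 1.194375 / 1.310538
eta = 0.9114 m

0.9114


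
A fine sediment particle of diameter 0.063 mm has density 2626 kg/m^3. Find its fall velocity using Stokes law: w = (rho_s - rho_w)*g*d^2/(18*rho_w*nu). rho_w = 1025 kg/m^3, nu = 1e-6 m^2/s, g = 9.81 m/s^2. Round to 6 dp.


w = (rho_s - rho_w) * g * d^2 / (18 * rho_w * nu)
d = 0.063 mm = 0.000063 m
rho_s - rho_w = 2626 - 1025 = 1601
Numerator = 1601 * 9.81 * (0.000063)^2 = 0.000062336360
Denominator = 18 * 1025 * 1e-6 = 0.018450
w = 0.003379 m/s

0.003379


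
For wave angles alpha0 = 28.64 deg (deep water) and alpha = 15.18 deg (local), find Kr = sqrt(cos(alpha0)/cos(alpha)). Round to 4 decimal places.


Kr = sqrt(cos(alpha0) / cos(alpha))
cos(28.64) = 0.877649
cos(15.18) = 0.965108
Kr = sqrt(0.877649 / 0.965108)
Kr = sqrt(0.909379)
Kr = 0.9536

0.9536


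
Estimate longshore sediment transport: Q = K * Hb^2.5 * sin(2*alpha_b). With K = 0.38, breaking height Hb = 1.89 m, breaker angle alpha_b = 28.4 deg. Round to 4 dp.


Q = K * Hb^2.5 * sin(2 * alpha_b)
Hb^2.5 = 1.89^2.5 = 4.910826
sin(2 * 28.4) = sin(56.8) = 0.836764
Q = 0.38 * 4.910826 * 0.836764
Q = 1.5615 m^3/s

1.5615


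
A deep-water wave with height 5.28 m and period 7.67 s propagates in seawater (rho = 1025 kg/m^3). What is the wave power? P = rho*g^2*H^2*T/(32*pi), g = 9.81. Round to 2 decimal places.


P = rho * g^2 * H^2 * T / (32 * pi)
P = 1025 * 9.81^2 * 5.28^2 * 7.67 / (32 * pi)
P = 1025 * 96.2361 * 27.8784 * 7.67 / 100.53096
P = 209809.54 W/m

209809.54


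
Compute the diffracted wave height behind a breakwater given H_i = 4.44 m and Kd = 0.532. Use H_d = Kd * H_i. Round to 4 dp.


H_d = Kd * H_i
H_d = 0.532 * 4.44
H_d = 2.3621 m

2.3621


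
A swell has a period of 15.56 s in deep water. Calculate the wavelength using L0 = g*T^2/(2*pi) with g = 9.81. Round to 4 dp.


L0 = g * T^2 / (2 * pi)
L0 = 9.81 * 15.56^2 / (2 * pi)
L0 = 9.81 * 242.1136 / 6.28319
L0 = 2375.1344 / 6.28319
L0 = 378.0144 m

378.0144


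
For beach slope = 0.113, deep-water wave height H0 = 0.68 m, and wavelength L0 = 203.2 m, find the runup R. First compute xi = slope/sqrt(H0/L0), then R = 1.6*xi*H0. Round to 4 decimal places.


xi = slope / sqrt(H0/L0)
H0/L0 = 0.68/203.2 = 0.003346
sqrt(0.003346) = 0.057849
xi = 0.113 / 0.057849 = 1.953376
R = 1.6 * xi * H0 = 1.6 * 1.953376 * 0.68
R = 2.1253 m

2.1253


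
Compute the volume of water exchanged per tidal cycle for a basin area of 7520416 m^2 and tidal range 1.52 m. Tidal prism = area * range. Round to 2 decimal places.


Tidal prism = Area * Tidal range
P = 7520416 * 1.52
P = 11431032.32 m^3

11431032.32


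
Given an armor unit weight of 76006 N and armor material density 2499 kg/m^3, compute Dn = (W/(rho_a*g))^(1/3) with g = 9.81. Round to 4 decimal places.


V = W / (rho_a * g)
V = 76006 / (2499 * 9.81)
V = 76006 / 24515.19
V = 3.100363 m^3
Dn = V^(1/3) = 3.100363^(1/3)
Dn = 1.4582 m

1.4582


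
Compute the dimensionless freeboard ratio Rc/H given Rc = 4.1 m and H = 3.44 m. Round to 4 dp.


Relative freeboard = Rc / H
= 4.1 / 3.44
= 1.1919

1.1919


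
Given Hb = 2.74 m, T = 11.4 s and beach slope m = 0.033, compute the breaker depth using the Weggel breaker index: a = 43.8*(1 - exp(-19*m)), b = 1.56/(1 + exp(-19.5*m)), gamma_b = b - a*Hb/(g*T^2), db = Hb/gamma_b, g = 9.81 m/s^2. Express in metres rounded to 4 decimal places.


a = 43.8 * (1 - exp(-19 * m))
exp(-19 * 0.033) = exp(-0.6270) = 0.534192
a = 43.8 * (1 - 0.534192) = 20.402391
b = 1.56 / (1 + exp(-19.5 * m))
exp(-19.5 * 0.033) = exp(-0.6435) = 0.525450
b = 1.56 / (1 + 0.525450) = 1.022649
Hb / (g * T^2) = 2.74 / (9.81 * 11.4^2) = 2.74 / 1274.9076 = 0.00214918
gamma_b = b - a * Hb/(g*T^2) = 1.022649 - 20.402391 * 0.00214918 = 0.978801
db = Hb / gamma_b = 2.74 / 0.978801
db = 2.7993 m

2.7993


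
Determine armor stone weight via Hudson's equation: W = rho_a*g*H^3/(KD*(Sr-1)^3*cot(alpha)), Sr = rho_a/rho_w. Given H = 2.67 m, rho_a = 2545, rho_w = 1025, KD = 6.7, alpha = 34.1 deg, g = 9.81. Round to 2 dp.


Sr = rho_a / rho_w = 2545 / 1025 = 2.482927
(Sr - 1) = 1.482927
(Sr - 1)^3 = 3.261063
cot(34.1) = 1 / tan(34.1) = 1 / 0.677051 = 1.476994
Numerator = 2545 * 9.81 * 2.67^3 = 475215.4788
Denominator = 6.7 * 3.261063 * 1.476994 = 32.271017
W = 475215.4788 / 32.271017
W = 14725.77 N

14725.77


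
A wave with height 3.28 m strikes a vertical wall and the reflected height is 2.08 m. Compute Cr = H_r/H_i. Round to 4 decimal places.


Cr = H_r / H_i
Cr = 2.08 / 3.28
Cr = 0.6341

0.6341


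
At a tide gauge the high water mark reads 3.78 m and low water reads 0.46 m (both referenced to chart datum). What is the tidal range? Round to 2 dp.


Tidal range = High water - Low water
Tidal range = 3.78 - (0.46)
Tidal range = 3.32 m

3.32


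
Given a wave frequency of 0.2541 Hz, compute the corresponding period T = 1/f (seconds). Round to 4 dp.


T = 1 / f
T = 1 / 0.2541
T = 3.9355 s

3.9355


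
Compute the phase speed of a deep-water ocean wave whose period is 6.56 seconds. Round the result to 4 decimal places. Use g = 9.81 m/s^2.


We use the deep-water celerity formula:
C = g * T / (2 * pi)
C = 9.81 * 6.56 / (2 * 3.14159...)
C = 64.353600 / 6.283185
C = 10.2422 m/s

10.2422


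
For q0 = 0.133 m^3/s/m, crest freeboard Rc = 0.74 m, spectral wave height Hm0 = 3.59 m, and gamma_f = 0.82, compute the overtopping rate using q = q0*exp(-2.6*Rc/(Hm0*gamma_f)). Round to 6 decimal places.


q = q0 * exp(-2.6 * Rc / (Hm0 * gamma_f))
Exponent = -2.6 * 0.74 / (3.59 * 0.82)
= -2.6 * 0.74 / 2.9438
= -0.653577
exp(-0.653577) = 0.520182
q = 0.133 * 0.520182
q = 0.069184 m^3/s/m

0.069184


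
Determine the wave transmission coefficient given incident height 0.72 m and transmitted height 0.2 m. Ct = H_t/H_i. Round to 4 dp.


Ct = H_t / H_i
Ct = 0.2 / 0.72
Ct = 0.2778

0.2778


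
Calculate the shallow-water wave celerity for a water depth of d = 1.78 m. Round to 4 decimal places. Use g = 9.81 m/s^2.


Using the shallow-water approximation:
C = sqrt(g * d) = sqrt(9.81 * 1.78)
C = sqrt(17.4618)
C = 4.1787 m/s

4.1787


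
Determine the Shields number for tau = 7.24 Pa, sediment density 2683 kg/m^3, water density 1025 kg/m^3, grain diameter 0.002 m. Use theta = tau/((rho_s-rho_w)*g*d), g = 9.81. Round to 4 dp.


theta = tau / ((rho_s - rho_w) * g * d)
rho_s - rho_w = 2683 - 1025 = 1658
Denominator = 1658 * 9.81 * 0.002 = 32.529960
theta = 7.24 / 32.529960
theta = 0.2226

0.2226


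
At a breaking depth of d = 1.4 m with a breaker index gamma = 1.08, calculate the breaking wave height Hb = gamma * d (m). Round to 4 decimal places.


Hb = gamma * d
Hb = 1.08 * 1.4
Hb = 1.5120 m

1.5120


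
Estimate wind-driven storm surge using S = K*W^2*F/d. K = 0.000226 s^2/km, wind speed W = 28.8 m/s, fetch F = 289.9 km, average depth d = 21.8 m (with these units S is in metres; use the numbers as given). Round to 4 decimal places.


S = K * W^2 * F / d
W^2 = 28.8^2 = 829.44
S = 0.000226 * 829.44 * 289.9 / 21.8
Numerator = 0.000226 * 829.44 * 289.9 = 54.342752
S = 54.342752 / 21.8 = 2.4928 m

2.4928


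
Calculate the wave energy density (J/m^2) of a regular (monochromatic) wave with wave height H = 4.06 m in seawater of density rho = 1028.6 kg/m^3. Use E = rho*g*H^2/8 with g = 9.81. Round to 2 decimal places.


E = (1/8) * rho * g * H^2
E = (1/8) * 1028.6 * 9.81 * 4.06^2
E = 0.125 * 1028.6 * 9.81 * 16.4836
E = 20791.11 J/m^2

20791.11


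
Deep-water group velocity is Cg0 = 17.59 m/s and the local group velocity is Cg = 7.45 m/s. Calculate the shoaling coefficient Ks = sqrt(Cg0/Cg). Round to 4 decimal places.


Ks = sqrt(Cg0 / Cg)
Ks = sqrt(17.59 / 7.45)
Ks = sqrt(2.3611)
Ks = 1.5366

1.5366


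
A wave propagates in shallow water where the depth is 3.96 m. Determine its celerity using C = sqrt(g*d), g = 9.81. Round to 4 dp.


Using the shallow-water approximation:
C = sqrt(g * d) = sqrt(9.81 * 3.96)
C = sqrt(38.8476)
C = 6.2328 m/s

6.2328


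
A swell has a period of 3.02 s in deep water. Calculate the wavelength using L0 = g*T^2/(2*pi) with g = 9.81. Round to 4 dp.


L0 = g * T^2 / (2 * pi)
L0 = 9.81 * 3.02^2 / (2 * pi)
L0 = 9.81 * 9.1204 / 6.28319
L0 = 89.4711 / 6.28319
L0 = 14.2398 m

14.2398


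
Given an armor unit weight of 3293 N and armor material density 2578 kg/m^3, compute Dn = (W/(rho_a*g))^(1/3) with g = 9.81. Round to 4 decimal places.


V = W / (rho_a * g)
V = 3293 / (2578 * 9.81)
V = 3293 / 25290.18
V = 0.130209 m^3
Dn = V^(1/3) = 0.130209^(1/3)
Dn = 0.5069 m

0.5069


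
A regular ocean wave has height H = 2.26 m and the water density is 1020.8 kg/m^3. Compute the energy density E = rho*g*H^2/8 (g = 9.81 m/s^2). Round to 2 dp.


E = (1/8) * rho * g * H^2
E = (1/8) * 1020.8 * 9.81 * 2.26^2
E = 0.125 * 1020.8 * 9.81 * 5.1076
E = 6393.47 J/m^2

6393.47


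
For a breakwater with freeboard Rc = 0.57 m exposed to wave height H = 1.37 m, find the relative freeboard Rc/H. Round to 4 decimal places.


Relative freeboard = Rc / H
= 0.57 / 1.37
= 0.4161

0.4161


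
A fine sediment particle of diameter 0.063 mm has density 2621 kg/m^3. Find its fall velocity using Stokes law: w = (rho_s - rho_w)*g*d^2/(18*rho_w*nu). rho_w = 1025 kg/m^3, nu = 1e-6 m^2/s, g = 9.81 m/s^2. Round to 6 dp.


w = (rho_s - rho_w) * g * d^2 / (18 * rho_w * nu)
d = 0.063 mm = 0.000063 m
rho_s - rho_w = 2621 - 1025 = 1596
Numerator = 1596 * 9.81 * (0.000063)^2 = 0.000062141680
Denominator = 18 * 1025 * 1e-6 = 0.018450
w = 0.003368 m/s

0.003368


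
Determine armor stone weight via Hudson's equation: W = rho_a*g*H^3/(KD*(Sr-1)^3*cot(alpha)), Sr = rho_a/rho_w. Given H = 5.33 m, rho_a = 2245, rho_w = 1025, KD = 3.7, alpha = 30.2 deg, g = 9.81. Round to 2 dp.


Sr = rho_a / rho_w = 2245 / 1025 = 2.190244
(Sr - 1) = 1.190244
(Sr - 1)^3 = 1.686195
cot(30.2) = 1 / tan(30.2) = 1 / 0.582014 = 1.718172
Numerator = 2245 * 9.81 * 5.33^3 = 3334778.3998
Denominator = 3.7 * 1.686195 * 1.718172 = 10.719543
W = 3334778.3998 / 10.719543
W = 311093.34 N

311093.34


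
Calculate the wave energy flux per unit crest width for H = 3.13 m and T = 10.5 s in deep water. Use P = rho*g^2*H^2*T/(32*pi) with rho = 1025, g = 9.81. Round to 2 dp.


P = rho * g^2 * H^2 * T / (32 * pi)
P = 1025 * 9.81^2 * 3.13^2 * 10.5 / (32 * pi)
P = 1025 * 96.2361 * 9.7969 * 10.5 / 100.53096
P = 100934.59 W/m

100934.59


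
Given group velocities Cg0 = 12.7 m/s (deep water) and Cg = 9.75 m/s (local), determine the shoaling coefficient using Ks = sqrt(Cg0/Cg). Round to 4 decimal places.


Ks = sqrt(Cg0 / Cg)
Ks = sqrt(12.7 / 9.75)
Ks = sqrt(1.3026)
Ks = 1.1413

1.1413


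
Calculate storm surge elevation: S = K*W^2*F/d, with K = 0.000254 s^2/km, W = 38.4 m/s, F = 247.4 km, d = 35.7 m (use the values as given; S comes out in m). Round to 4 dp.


S = K * W^2 * F / d
W^2 = 38.4^2 = 1474.56
S = 0.000254 * 1474.56 * 247.4 / 35.7
Numerator = 0.000254 * 1474.56 * 247.4 = 92.660761
S = 92.660761 / 35.7 = 2.5955 m

2.5955


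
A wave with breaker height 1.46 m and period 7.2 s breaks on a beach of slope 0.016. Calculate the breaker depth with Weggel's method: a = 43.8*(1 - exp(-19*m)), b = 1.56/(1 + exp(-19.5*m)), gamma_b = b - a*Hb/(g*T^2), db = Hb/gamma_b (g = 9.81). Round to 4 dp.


a = 43.8 * (1 - exp(-19 * m))
exp(-19 * 0.016) = exp(-0.3040) = 0.737861
a = 43.8 * (1 - 0.737861) = 11.481694
b = 1.56 / (1 + exp(-19.5 * m))
exp(-19.5 * 0.016) = exp(-0.3120) = 0.731982
b = 1.56 / (1 + 0.731982) = 0.900702
Hb / (g * T^2) = 1.46 / (9.81 * 7.2^2) = 1.46 / 508.5504 = 0.00287091
gamma_b = b - a * Hb/(g*T^2) = 0.900702 - 11.481694 * 0.00287091 = 0.867740
db = Hb / gamma_b = 1.46 / 0.867740
db = 1.6825 m

1.6825


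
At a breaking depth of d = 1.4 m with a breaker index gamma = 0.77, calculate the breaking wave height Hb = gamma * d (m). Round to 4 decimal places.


Hb = gamma * d
Hb = 0.77 * 1.4
Hb = 1.0780 m

1.0780


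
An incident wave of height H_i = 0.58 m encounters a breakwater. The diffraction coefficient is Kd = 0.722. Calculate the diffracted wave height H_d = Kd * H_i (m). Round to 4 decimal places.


H_d = Kd * H_i
H_d = 0.722 * 0.58
H_d = 0.4188 m

0.4188


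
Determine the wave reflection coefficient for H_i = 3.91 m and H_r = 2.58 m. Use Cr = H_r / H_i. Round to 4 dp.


Cr = H_r / H_i
Cr = 2.58 / 3.91
Cr = 0.6598

0.6598


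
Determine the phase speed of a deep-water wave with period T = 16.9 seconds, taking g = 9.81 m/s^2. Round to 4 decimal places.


We use the deep-water celerity formula:
C = g * T / (2 * pi)
C = 9.81 * 16.9 / (2 * 3.14159...)
C = 165.789000 / 6.283185
C = 26.3861 m/s

26.3861


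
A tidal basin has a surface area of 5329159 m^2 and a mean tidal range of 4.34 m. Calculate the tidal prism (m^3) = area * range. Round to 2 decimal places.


Tidal prism = Area * Tidal range
P = 5329159 * 4.34
P = 23128550.06 m^3

23128550.06


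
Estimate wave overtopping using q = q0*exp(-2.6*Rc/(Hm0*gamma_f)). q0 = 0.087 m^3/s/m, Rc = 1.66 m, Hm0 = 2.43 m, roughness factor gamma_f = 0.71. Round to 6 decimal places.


q = q0 * exp(-2.6 * Rc / (Hm0 * gamma_f))
Exponent = -2.6 * 1.66 / (2.43 * 0.71)
= -2.6 * 1.66 / 1.7253
= -2.501594
exp(-2.501594) = 0.081954
q = 0.087 * 0.081954
q = 0.007130 m^3/s/m

0.007130


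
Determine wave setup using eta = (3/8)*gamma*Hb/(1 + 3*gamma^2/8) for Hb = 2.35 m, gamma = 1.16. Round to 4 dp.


eta = (3/8) * gamma * Hb / (1 + 3*gamma^2/8)
Numerator = (3/8) * 1.16 * 2.35 = 1.022250
Denominator = 1 + 3*1.16^2/8 = 1 + 0.504600 = 1.504600
eta = 1.022250 / 1.504600
eta = 0.6794 m

0.6794


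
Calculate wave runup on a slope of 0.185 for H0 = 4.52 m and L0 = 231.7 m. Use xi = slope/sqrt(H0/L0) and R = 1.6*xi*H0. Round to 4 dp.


xi = slope / sqrt(H0/L0)
H0/L0 = 4.52/231.7 = 0.019508
sqrt(0.019508) = 0.139671
xi = 0.185 / 0.139671 = 1.324541
R = 1.6 * xi * H0 = 1.6 * 1.324541 * 4.52
R = 9.5791 m

9.5791


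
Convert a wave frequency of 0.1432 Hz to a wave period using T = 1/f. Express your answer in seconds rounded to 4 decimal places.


T = 1 / f
T = 1 / 0.1432
T = 6.9832 s

6.9832


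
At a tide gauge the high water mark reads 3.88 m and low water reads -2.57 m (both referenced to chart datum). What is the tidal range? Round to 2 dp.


Tidal range = High water - Low water
Tidal range = 3.88 - (-2.57)
Tidal range = 6.45 m

6.45


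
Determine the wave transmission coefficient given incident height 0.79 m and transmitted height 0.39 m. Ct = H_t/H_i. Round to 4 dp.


Ct = H_t / H_i
Ct = 0.39 / 0.79
Ct = 0.4937

0.4937


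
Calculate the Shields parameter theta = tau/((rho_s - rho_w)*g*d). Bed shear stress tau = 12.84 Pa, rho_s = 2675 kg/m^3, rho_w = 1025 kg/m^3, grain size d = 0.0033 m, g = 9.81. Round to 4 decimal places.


theta = tau / ((rho_s - rho_w) * g * d)
rho_s - rho_w = 2675 - 1025 = 1650
Denominator = 1650 * 9.81 * 0.0033 = 53.415450
theta = 12.84 / 53.415450
theta = 0.2404

0.2404


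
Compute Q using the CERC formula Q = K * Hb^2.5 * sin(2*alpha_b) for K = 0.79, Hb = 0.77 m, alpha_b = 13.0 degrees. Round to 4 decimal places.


Q = K * Hb^2.5 * sin(2 * alpha_b)
Hb^2.5 = 0.77^2.5 = 0.520268
sin(2 * 13.0) = sin(26.0) = 0.438371
Q = 0.79 * 0.520268 * 0.438371
Q = 0.1802 m^3/s

0.1802


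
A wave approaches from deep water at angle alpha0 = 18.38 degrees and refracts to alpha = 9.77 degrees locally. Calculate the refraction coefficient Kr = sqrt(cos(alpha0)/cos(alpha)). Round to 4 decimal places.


Kr = sqrt(cos(alpha0) / cos(alpha))
cos(18.38) = 0.948986
cos(9.77) = 0.985497
Kr = sqrt(0.948986 / 0.985497)
Kr = sqrt(0.962952)
Kr = 0.9813

0.9813


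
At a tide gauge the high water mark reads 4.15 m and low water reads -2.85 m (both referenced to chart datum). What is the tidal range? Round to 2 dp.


Tidal range = High water - Low water
Tidal range = 4.15 - (-2.85)
Tidal range = 7.00 m

7.00


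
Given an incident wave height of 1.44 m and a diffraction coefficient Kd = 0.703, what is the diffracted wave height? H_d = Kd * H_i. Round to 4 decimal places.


H_d = Kd * H_i
H_d = 0.703 * 1.44
H_d = 1.0123 m

1.0123


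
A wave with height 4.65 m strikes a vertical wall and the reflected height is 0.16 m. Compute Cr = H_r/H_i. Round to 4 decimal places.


Cr = H_r / H_i
Cr = 0.16 / 4.65
Cr = 0.0344

0.0344


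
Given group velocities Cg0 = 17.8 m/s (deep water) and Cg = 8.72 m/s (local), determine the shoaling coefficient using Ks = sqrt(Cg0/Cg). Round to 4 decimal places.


Ks = sqrt(Cg0 / Cg)
Ks = sqrt(17.8 / 8.72)
Ks = sqrt(2.0413)
Ks = 1.4287

1.4287


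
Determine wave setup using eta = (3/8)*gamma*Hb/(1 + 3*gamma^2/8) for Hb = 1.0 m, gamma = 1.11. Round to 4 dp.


eta = (3/8) * gamma * Hb / (1 + 3*gamma^2/8)
Numerator = (3/8) * 1.11 * 1.0 = 0.416250
Denominator = 1 + 3*1.11^2/8 = 1 + 0.462038 = 1.462038
eta = 0.416250 / 1.462038
eta = 0.2847 m

0.2847


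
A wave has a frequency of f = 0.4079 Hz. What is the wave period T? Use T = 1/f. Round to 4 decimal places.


T = 1 / f
T = 1 / 0.4079
T = 2.4516 s

2.4516


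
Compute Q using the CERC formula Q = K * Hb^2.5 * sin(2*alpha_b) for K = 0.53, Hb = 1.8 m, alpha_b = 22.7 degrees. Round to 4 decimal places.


Q = K * Hb^2.5 * sin(2 * alpha_b)
Hb^2.5 = 1.8^2.5 = 4.346916
sin(2 * 22.7) = sin(45.4) = 0.712026
Q = 0.53 * 4.346916 * 0.712026
Q = 1.6404 m^3/s

1.6404


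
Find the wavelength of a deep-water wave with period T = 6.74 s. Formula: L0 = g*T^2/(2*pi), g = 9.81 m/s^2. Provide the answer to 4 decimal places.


L0 = g * T^2 / (2 * pi)
L0 = 9.81 * 6.74^2 / (2 * pi)
L0 = 9.81 * 45.4276 / 6.28319
L0 = 445.6448 / 6.28319
L0 = 70.9266 m

70.9266


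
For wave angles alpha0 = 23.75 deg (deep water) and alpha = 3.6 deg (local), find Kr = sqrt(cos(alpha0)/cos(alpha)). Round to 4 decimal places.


Kr = sqrt(cos(alpha0) / cos(alpha))
cos(23.75) = 0.915311
cos(3.6) = 0.998027
Kr = sqrt(0.915311 / 0.998027)
Kr = sqrt(0.917121)
Kr = 0.9577

0.9577


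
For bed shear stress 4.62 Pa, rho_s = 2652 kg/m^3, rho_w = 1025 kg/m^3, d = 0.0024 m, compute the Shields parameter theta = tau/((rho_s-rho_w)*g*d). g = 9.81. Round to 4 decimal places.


theta = tau / ((rho_s - rho_w) * g * d)
rho_s - rho_w = 2652 - 1025 = 1627
Denominator = 1627 * 9.81 * 0.0024 = 38.306088
theta = 4.62 / 38.306088
theta = 0.1206

0.1206


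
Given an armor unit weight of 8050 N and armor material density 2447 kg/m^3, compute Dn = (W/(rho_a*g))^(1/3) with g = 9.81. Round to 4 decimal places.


V = W / (rho_a * g)
V = 8050 / (2447 * 9.81)
V = 8050 / 24005.07
V = 0.335346 m^3
Dn = V^(1/3) = 0.335346^(1/3)
Dn = 0.6948 m

0.6948


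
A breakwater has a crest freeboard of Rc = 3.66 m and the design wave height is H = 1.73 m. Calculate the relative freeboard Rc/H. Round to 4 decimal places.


Relative freeboard = Rc / H
= 3.66 / 1.73
= 2.1156

2.1156


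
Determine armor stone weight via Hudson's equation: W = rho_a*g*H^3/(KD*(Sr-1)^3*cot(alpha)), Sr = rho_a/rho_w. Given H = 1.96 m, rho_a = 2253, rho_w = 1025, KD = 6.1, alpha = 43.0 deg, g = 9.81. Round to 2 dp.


Sr = rho_a / rho_w = 2253 / 1025 = 2.198049
(Sr - 1) = 1.198049
(Sr - 1)^3 = 1.719584
cot(43.0) = 1 / tan(43.0) = 1 / 0.932515 = 1.072369
Numerator = 2253 * 9.81 * 1.96^3 = 166417.2776
Denominator = 6.1 * 1.719584 * 1.072369 = 11.248574
W = 166417.2776 / 11.248574
W = 14794.52 N

14794.52


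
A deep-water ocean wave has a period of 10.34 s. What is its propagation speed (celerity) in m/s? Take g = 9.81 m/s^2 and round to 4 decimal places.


We use the deep-water celerity formula:
C = g * T / (2 * pi)
C = 9.81 * 10.34 / (2 * 3.14159...)
C = 101.435400 / 6.283185
C = 16.1439 m/s

16.1439


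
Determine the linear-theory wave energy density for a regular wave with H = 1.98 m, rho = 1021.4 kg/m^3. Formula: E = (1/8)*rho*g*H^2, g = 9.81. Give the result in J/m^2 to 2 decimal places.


E = (1/8) * rho * g * H^2
E = (1/8) * 1021.4 * 9.81 * 1.98^2
E = 0.125 * 1021.4 * 9.81 * 3.9204
E = 4910.27 J/m^2

4910.27


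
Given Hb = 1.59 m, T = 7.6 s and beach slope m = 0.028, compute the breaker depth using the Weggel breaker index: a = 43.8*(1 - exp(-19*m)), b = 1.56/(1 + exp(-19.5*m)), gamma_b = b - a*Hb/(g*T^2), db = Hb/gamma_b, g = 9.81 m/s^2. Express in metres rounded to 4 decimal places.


a = 43.8 * (1 - exp(-19 * m))
exp(-19 * 0.028) = exp(-0.5320) = 0.587429
a = 43.8 * (1 - 0.587429) = 18.070613
b = 1.56 / (1 + exp(-19.5 * m))
exp(-19.5 * 0.028) = exp(-0.5460) = 0.579262
b = 1.56 / (1 + 0.579262) = 0.987803
Hb / (g * T^2) = 1.59 / (9.81 * 7.6^2) = 1.59 / 566.6256 = 0.00280609
gamma_b = b - a * Hb/(g*T^2) = 0.987803 - 18.070613 * 0.00280609 = 0.937095
db = Hb / gamma_b = 1.59 / 0.937095
db = 1.6967 m

1.6967


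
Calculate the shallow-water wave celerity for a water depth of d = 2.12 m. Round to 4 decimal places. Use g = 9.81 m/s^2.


Using the shallow-water approximation:
C = sqrt(g * d) = sqrt(9.81 * 2.12)
C = sqrt(20.7972)
C = 4.5604 m/s

4.5604


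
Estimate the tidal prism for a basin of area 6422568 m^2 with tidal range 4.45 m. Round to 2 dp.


Tidal prism = Area * Tidal range
P = 6422568 * 4.45
P = 28580427.60 m^3

28580427.60


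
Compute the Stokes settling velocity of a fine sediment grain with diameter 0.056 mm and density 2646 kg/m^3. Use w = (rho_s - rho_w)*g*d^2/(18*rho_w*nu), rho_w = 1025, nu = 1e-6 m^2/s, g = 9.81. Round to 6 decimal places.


w = (rho_s - rho_w) * g * d^2 / (18 * rho_w * nu)
d = 0.056 mm = 0.000056 m
rho_s - rho_w = 2646 - 1025 = 1621
Numerator = 1621 * 9.81 * (0.000056)^2 = 0.000049868703
Denominator = 18 * 1025 * 1e-6 = 0.018450
w = 0.002703 m/s

0.002703


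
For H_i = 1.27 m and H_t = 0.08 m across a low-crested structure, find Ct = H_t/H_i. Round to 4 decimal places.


Ct = H_t / H_i
Ct = 0.08 / 1.27
Ct = 0.0630

0.0630


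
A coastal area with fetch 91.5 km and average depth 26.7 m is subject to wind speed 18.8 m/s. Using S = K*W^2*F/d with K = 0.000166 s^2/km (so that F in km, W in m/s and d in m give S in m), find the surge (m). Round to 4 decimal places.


S = K * W^2 * F / d
W^2 = 18.8^2 = 353.44
S = 0.000166 * 353.44 * 91.5 / 26.7
Numerator = 0.000166 * 353.44 * 91.5 = 5.368400
S = 5.368400 / 26.7 = 0.2011 m

0.2011


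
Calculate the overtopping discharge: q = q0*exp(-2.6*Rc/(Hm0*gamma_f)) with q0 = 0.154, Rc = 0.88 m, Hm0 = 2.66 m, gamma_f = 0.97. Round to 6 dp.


q = q0 * exp(-2.6 * Rc / (Hm0 * gamma_f))
Exponent = -2.6 * 0.88 / (2.66 * 0.97)
= -2.6 * 0.88 / 2.5802
= -0.886753
exp(-0.886753) = 0.411991
q = 0.154 * 0.411991
q = 0.063447 m^3/s/m

0.063447


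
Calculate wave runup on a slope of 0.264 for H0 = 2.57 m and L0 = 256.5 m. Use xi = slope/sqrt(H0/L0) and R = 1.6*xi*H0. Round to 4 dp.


xi = slope / sqrt(H0/L0)
H0/L0 = 2.57/256.5 = 0.010019
sqrt(0.010019) = 0.100097
xi = 0.264 / 0.100097 = 2.637431
R = 1.6 * xi * H0 = 1.6 * 2.637431 * 2.57
R = 10.8451 m

10.8451


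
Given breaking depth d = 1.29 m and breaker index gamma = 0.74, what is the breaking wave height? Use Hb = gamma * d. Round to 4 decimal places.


Hb = gamma * d
Hb = 0.74 * 1.29
Hb = 0.9546 m

0.9546


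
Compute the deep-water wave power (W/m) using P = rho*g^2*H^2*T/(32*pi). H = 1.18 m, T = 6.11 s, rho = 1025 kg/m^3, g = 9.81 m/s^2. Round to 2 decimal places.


P = rho * g^2 * H^2 * T / (32 * pi)
P = 1025 * 9.81^2 * 1.18^2 * 6.11 / (32 * pi)
P = 1025 * 96.2361 * 1.3924 * 6.11 / 100.53096
P = 8347.71 W/m

8347.71


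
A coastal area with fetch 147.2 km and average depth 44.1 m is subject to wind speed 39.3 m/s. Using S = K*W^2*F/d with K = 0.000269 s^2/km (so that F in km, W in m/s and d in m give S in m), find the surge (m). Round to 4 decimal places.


S = K * W^2 * F / d
W^2 = 39.3^2 = 1544.49
S = 0.000269 * 1544.49 * 147.2 / 44.1
Numerator = 0.000269 * 1544.49 * 147.2 = 61.156862
S = 61.156862 / 44.1 = 1.3868 m

1.3868


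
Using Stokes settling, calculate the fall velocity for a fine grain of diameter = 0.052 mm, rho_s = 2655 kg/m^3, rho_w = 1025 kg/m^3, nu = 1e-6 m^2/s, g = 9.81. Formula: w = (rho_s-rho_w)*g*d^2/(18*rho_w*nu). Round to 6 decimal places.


w = (rho_s - rho_w) * g * d^2 / (18 * rho_w * nu)
d = 0.052 mm = 0.000052 m
rho_s - rho_w = 2655 - 1025 = 1630
Numerator = 1630 * 9.81 * (0.000052)^2 = 0.000043237771
Denominator = 18 * 1025 * 1e-6 = 0.018450
w = 0.002344 m/s

0.002344
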